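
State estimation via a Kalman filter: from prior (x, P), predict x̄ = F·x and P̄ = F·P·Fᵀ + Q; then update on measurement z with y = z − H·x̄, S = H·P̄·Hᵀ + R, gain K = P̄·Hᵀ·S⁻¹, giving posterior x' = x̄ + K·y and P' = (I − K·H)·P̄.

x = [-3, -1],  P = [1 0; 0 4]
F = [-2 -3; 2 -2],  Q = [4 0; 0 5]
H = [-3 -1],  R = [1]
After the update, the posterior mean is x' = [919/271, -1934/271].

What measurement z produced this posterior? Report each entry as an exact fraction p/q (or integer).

z = [-3]

x̄ = F·x = [9, -4]
P̄ = F·P·Fᵀ + Q = [44 20; 20 25]
S = H·P̄·Hᵀ + R = [542]
K = P̄·Hᵀ·S⁻¹ = [-76/271; -85/542]
x' − x̄ = [-1520/271, -850/271] = K·y
y = (KᵀK)⁻¹·Kᵀ·(x' − x̄) = [20]
z = y + H·x̄ = [20] + [-23] = [-3]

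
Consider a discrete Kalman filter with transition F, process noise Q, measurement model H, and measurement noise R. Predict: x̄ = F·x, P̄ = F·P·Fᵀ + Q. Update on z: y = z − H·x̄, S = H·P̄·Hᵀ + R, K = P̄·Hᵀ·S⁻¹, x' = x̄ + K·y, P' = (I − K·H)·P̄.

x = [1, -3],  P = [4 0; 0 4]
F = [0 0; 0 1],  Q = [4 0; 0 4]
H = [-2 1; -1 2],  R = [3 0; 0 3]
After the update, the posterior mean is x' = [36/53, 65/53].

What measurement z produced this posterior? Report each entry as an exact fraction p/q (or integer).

z = [-1, 3]

x̄ = F·x = [0, -3]
P̄ = F·P·Fᵀ + Q = [4 0; 0 8]
S = H·P̄·Hᵀ + R = [27 24; 24 39]
K = P̄·Hᵀ·S⁻¹ = [-24/53 28/159; -8/53 80/159]
x' − x̄ = [36/53, 224/53] = K·y
y = (KᵀK)⁻¹·Kᵀ·(x' − x̄) = [2, 9]
z = y + H·x̄ = [2, 9] + [-3, -6] = [-1, 3]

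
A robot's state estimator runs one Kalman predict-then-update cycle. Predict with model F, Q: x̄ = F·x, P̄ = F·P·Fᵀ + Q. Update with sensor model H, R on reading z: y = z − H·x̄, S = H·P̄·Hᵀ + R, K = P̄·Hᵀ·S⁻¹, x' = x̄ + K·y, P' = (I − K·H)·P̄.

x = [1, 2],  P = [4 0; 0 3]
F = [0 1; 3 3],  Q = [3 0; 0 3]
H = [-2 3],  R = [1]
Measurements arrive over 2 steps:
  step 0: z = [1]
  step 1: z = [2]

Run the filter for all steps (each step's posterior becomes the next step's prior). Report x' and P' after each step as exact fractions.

step 0: x' = [692/511, 639/511], P' = [2841/511 1899/511; 1899/511 1326/511]
step 1: x' = [252318/554809, 541311/554809], P' = [2041062/554809 1368477/554809; 1368477/554809 979086/554809]

step 0: x̄ = F·x = [2, 9]
step 0: P̄ = F·P·Fᵀ + Q = [6 9; 9 66]
step 0: y = z − H·x̄ = [-22]
step 0: S = H·P̄·Hᵀ + R = [511]
step 0: K = P̄·Hᵀ·S⁻¹ = [15/511; 180/511]
step 0: x' = x̄ + K·y = [692/511, 639/511]
step 0: P' = (I − K·H)·P̄ = [2841/511 1899/511; 1899/511 1326/511]
step 1: x̄ = F·x = [639/511, 3993/511]
step 1: P̄ = F·P·Fᵀ + Q = [2859/511 9675/511; 9675/511 73218/511]
step 1: y = z − H·x̄ = [-9679/511]
step 1: S = H·P̄·Hᵀ + R = [554809/511]
step 1: K = P̄·Hᵀ·S⁻¹ = [23307/554809; 200304/554809]
step 1: x' = x̄ + K·y = [252318/554809, 541311/554809]
step 1: P' = (I − K·H)·P̄ = [2041062/554809 1368477/554809; 1368477/554809 979086/554809]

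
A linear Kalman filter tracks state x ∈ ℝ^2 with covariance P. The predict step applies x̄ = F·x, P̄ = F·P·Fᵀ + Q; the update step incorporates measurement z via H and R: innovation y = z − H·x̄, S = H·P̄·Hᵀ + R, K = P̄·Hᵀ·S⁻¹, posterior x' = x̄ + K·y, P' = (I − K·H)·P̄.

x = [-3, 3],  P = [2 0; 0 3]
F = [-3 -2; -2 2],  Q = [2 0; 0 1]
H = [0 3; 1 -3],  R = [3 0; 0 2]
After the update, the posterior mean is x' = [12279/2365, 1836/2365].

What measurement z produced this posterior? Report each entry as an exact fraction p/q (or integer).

x̄ = F·x = [3, 12]
P̄ = F·P·Fᵀ + Q = [32 0; 0 21]
S = H·P̄·Hᵀ + R = [192 -189; -189 223]
K = P̄·Hᵀ·S⁻¹ = [2016/2365 2048/2365; 714/2365 -63/2365]
x' − x̄ = [5184/2365, -26544/2365] = K·y
y = (KᵀK)⁻¹·Kᵀ·(x' − x̄) = [-34, 36]
z = y + H·x̄ = [-34, 36] + [36, -33] = [2, 3]

z = [2, 3]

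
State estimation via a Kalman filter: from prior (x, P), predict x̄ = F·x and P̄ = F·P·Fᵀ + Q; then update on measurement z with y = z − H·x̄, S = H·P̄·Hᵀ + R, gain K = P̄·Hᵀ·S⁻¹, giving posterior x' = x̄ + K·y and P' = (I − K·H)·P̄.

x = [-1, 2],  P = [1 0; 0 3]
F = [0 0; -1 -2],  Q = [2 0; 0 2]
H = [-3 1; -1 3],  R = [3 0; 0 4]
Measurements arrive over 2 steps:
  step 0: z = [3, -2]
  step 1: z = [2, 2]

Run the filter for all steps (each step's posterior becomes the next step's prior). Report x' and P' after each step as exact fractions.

step 0: x̄ = F·x = [0, -3]
step 0: P̄ = F·P·Fᵀ + Q = [2 0; 0 15]
step 0: y = z − H·x̄ = [6, 7]
step 0: S = H·P̄·Hᵀ + R = [36 51; 51 141]
step 0: K = P̄·Hᵀ·S⁻¹ = [-248/825 26/275; -4/55 19/55]
step 0: x' = x̄ + K·y = [-314/275, -56/55]
step 0: P' = (I − K·H)·P̄ = [106/275 14/55; 14/55 6/11]
step 1: x̄ = F·x = [0, 874/275]
step 1: P̄ = F·P·Fᵀ + Q = [2 0; 0 1536/275]
step 1: y = z − H·x̄ = [-324/275, -2072/275]
step 1: S = H·P̄·Hᵀ + R = [7311/275 6258/275; 6258/275 15474/275]
step 1: K = P̄·Hᵀ·S⁻¹ = [-13388/44829 3821/44829; -1024/14943 4864/14943]
step 1: x' = x̄ + K·y = [-13016/44829, 12050/14943]
step 1: P' = (I − K·H)·P̄ = [16972/44829 3584/14943; 3584/14943 2560/4981]

step 0: x' = [-314/275, -56/55], P' = [106/275 14/55; 14/55 6/11]
step 1: x' = [-13016/44829, 12050/14943], P' = [16972/44829 3584/14943; 3584/14943 2560/4981]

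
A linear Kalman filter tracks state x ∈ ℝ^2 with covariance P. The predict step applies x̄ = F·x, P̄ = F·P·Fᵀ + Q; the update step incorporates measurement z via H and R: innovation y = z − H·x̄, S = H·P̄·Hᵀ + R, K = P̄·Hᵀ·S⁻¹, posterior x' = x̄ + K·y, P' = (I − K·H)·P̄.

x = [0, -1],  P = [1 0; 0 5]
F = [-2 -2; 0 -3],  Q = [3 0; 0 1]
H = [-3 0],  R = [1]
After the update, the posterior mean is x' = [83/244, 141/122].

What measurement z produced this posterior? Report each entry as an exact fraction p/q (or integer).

z = [-1]

x̄ = F·x = [2, 3]
P̄ = F·P·Fᵀ + Q = [27 30; 30 46]
S = H·P̄·Hᵀ + R = [244]
K = P̄·Hᵀ·S⁻¹ = [-81/244; -45/122]
x' − x̄ = [-405/244, -225/122] = K·y
y = (KᵀK)⁻¹·Kᵀ·(x' − x̄) = [5]
z = y + H·x̄ = [5] + [-6] = [-1]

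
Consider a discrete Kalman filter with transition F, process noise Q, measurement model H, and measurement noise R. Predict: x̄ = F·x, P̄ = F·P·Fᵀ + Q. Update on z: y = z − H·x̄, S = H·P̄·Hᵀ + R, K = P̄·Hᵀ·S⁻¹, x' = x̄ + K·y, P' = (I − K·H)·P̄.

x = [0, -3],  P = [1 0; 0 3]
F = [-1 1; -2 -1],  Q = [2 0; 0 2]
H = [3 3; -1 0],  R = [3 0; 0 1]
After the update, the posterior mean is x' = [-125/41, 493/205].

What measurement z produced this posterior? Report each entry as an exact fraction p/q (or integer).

z = [-2, 3]

x̄ = F·x = [-3, 3]
P̄ = F·P·Fᵀ + Q = [6 -1; -1 9]
S = H·P̄·Hᵀ + R = [120 -15; -15 7]
K = P̄·Hᵀ·S⁻¹ = [1/41 -33/41; 61/205 32/41]
x' − x̄ = [-2/41, -122/205] = K·y
y = (KᵀK)⁻¹·Kᵀ·(x' − x̄) = [-2, 0]
z = y + H·x̄ = [-2, 0] + [0, 3] = [-2, 3]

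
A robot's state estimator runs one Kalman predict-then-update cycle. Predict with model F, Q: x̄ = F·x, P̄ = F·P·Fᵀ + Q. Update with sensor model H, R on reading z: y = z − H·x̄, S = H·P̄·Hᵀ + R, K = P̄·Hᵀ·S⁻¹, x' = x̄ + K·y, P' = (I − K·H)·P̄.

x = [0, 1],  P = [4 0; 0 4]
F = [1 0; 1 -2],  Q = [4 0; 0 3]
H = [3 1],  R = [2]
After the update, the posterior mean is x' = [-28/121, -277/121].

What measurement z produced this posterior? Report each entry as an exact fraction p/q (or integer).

z = [-3]

x̄ = F·x = [0, -2]
P̄ = F·P·Fᵀ + Q = [8 4; 4 23]
S = H·P̄·Hᵀ + R = [121]
K = P̄·Hᵀ·S⁻¹ = [28/121; 35/121]
x' − x̄ = [-28/121, -35/121] = K·y
y = (KᵀK)⁻¹·Kᵀ·(x' − x̄) = [-1]
z = y + H·x̄ = [-1] + [-2] = [-3]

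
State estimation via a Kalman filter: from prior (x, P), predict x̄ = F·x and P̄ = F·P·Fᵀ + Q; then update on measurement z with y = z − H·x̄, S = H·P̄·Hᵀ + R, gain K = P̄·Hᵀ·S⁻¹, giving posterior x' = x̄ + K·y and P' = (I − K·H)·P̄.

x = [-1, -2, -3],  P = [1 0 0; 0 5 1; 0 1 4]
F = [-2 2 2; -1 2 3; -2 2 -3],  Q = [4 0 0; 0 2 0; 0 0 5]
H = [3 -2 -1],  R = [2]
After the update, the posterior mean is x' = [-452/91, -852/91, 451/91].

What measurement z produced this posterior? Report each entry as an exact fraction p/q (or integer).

x̄ = F·x = [-8, -12, 7]
P̄ = F·P·Fᵀ + Q = [52 56 -2; 56 71 -14; -2 -14 53]
S = H·P̄·Hᵀ + R = [91]
K = P̄·Hᵀ·S⁻¹ = [46/91; 40/91; -31/91]
x' − x̄ = [276/91, 240/91, -186/91] = K·y
y = (KᵀK)⁻¹·Kᵀ·(x' − x̄) = [6]
z = y + H·x̄ = [6] + [-7] = [-1]

z = [-1]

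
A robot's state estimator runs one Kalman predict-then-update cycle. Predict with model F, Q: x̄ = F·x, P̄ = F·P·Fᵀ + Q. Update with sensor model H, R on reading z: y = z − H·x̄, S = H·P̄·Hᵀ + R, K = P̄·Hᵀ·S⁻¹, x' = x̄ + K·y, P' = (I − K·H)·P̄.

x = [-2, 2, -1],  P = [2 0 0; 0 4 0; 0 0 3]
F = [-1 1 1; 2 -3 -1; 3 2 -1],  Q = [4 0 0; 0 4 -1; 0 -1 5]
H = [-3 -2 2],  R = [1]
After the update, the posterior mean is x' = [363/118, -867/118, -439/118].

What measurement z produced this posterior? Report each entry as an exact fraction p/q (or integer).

z = [-2]

x̄ = F·x = [3, -9, -1]
P̄ = F·P·Fᵀ + Q = [13 -19 -1; -19 51 -10; -1 -10 42]
S = H·P̄·Hᵀ + R = [354]
K = P̄·Hᵀ·S⁻¹ = [-1/118; -65/354; 107/354]
x' − x̄ = [9/118, 195/118, -321/118] = K·y
y = (KᵀK)⁻¹·Kᵀ·(x' − x̄) = [-9]
z = y + H·x̄ = [-9] + [7] = [-2]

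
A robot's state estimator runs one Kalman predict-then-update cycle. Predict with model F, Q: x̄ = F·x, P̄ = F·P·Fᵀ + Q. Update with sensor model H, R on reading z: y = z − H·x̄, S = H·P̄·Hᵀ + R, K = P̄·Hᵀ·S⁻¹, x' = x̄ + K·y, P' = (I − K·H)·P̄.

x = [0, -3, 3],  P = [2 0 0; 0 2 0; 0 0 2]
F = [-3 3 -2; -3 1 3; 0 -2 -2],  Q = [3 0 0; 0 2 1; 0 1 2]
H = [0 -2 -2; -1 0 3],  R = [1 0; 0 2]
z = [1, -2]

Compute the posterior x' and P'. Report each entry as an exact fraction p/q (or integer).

x̄ = F·x = [-15, 6, 0]
P̄ = F·P·Fᵀ + Q = [47 12 -4; 12 40 -15; -4 -15 18]
y = z − H·x̄ = [13, -17]
S = H·P̄·Hᵀ + R = [113 -2; -2 235]
K = P̄·Hᵀ·S⁻¹ = [-554/3793 -957/3793; -11864/26551 -6541/26551; -1294/26551 6542/26551]
x' = x̄ + K·y = [-47828/3793, 116271/26551, -128036/26551]
P' = (I − K·H)·P̄ = [112944/3793 -36733/3793 37010/3793; -36733/3793 96003/26551 -90071/26551; 37010/3793 -90071/26551 90718/26551]

x' = [-47828/3793, 116271/26551, -128036/26551]
P' = [112944/3793 -36733/3793 37010/3793; -36733/3793 96003/26551 -90071/26551; 37010/3793 -90071/26551 90718/26551]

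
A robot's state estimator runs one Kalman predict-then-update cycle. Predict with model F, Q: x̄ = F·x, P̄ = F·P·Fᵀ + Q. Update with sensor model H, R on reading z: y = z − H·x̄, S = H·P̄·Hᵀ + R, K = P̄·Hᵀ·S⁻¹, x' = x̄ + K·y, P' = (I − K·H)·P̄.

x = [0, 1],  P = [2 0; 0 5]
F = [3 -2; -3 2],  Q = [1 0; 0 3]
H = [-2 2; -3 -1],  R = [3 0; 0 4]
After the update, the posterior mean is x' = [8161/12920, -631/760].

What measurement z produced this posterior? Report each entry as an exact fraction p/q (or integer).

x̄ = F·x = [-2, 2]
P̄ = F·P·Fᵀ + Q = [39 -38; -38 41]
S = H·P̄·Hᵀ + R = [627 304; 304 168]
K = P̄·Hᵀ·S⁻¹ = [-232/1615 -143/680; 32/95 -7/40]
x' − x̄ = [34001/12920, -2151/760] = K·y
y = (KᵀK)⁻¹·Kᵀ·(x' − x̄) = [-11, -5]
z = y + H·x̄ = [-11, -5] + [8, 4] = [-3, -1]

z = [-3, -1]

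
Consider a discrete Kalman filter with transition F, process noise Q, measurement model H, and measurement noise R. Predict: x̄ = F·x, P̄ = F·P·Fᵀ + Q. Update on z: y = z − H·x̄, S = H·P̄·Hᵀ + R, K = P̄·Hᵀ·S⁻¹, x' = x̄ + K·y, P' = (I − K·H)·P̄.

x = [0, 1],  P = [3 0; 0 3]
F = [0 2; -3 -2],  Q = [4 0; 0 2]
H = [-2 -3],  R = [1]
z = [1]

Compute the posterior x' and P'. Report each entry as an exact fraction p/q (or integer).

x̄ = F·x = [2, -2]
P̄ = F·P·Fᵀ + Q = [16 -12; -12 41]
y = z − H·x̄ = [-1]
S = H·P̄·Hᵀ + R = [290]
K = P̄·Hᵀ·S⁻¹ = [2/145; -99/290]
x' = x̄ + K·y = [288/145, -481/290]
P' = (I − K·H)·P̄ = [2312/145 -1542/145; -1542/145 2089/290]

x' = [288/145, -481/290]
P' = [2312/145 -1542/145; -1542/145 2089/290]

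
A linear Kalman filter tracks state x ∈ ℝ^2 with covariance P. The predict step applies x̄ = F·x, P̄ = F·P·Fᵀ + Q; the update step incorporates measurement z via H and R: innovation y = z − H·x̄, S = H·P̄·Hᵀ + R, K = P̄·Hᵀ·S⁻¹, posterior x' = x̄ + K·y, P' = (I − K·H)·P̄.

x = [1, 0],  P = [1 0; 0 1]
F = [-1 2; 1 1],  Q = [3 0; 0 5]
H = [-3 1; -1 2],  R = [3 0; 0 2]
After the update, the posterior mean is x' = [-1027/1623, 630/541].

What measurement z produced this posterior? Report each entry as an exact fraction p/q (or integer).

x̄ = F·x = [-1, 1]
P̄ = F·P·Fᵀ + Q = [8 1; 1 7]
S = H·P̄·Hᵀ + R = [76 31; 31 34]
K = P̄·Hᵀ·S⁻¹ = [-596/1623 257/1623; -89/541 288/541]
x' − x̄ = [596/1623, 89/541] = K·y
y = (KᵀK)⁻¹·Kᵀ·(x' − x̄) = [-1, 0]
z = y + H·x̄ = [-1, 0] + [4, 3] = [3, 3]

z = [3, 3]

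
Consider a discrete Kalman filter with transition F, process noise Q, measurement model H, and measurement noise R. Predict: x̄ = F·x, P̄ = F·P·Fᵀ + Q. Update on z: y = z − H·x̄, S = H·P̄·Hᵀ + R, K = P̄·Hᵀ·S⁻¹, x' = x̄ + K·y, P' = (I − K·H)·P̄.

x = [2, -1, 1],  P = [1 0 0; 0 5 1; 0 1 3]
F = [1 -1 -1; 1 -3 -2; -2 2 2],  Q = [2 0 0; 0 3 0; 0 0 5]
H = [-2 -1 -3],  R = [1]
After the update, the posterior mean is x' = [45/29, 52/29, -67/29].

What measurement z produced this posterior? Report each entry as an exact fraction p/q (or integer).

z = [2]

x̄ = F·x = [2, 3, -4]
P̄ = F·P·Fᵀ + Q = [13 27 -22; 27 73 -54; -22 -54 49]
S = H·P̄·Hᵀ + R = [87]
K = P̄·Hᵀ·S⁻¹ = [13/87; 35/87; -49/87]
x' − x̄ = [-13/29, -35/29, 49/29] = K·y
y = (KᵀK)⁻¹·Kᵀ·(x' − x̄) = [-3]
z = y + H·x̄ = [-3] + [5] = [2]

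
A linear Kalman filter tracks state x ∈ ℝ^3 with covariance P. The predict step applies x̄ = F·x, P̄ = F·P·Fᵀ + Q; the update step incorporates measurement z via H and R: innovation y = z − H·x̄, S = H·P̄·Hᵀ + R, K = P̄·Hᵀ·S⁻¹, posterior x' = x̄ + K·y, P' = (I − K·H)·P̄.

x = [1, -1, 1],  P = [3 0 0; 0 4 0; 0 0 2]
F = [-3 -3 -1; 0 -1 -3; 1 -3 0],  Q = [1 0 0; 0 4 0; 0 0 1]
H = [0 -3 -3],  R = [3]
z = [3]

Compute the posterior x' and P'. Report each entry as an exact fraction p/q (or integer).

x' = [-676/271, -884/271, 616/271]
P' = [11811/271 -252/271 297/271; -252/271 2714/271 -2676/271; 297/271 -2676/271 2728/271]

x̄ = F·x = [-1, -2, 4]
P̄ = F·P·Fᵀ + Q = [66 18 27; 18 26 12; 27 12 40]
y = z − H·x̄ = [9]
S = H·P̄·Hᵀ + R = [813]
K = P̄·Hᵀ·S⁻¹ = [-45/271; -38/271; -52/271]
x' = x̄ + K·y = [-676/271, -884/271, 616/271]
P' = (I − K·H)·P̄ = [11811/271 -252/271 297/271; -252/271 2714/271 -2676/271; 297/271 -2676/271 2728/271]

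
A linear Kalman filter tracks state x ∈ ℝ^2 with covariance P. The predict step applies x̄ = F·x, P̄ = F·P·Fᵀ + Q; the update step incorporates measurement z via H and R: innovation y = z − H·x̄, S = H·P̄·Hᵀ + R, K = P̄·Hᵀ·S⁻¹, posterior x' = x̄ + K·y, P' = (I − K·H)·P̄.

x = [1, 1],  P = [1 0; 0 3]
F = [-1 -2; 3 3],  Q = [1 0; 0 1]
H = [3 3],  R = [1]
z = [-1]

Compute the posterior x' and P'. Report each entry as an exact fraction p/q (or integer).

x̄ = F·x = [-3, 6]
P̄ = F·P·Fᵀ + Q = [14 -21; -21 37]
y = z − H·x̄ = [-10]
S = H·P̄·Hᵀ + R = [82]
K = P̄·Hᵀ·S⁻¹ = [-21/82; 24/41]
x' = x̄ + K·y = [-18/41, 6/41]
P' = (I − K·H)·P̄ = [707/82 -357/41; -357/41 365/41]

x' = [-18/41, 6/41]
P' = [707/82 -357/41; -357/41 365/41]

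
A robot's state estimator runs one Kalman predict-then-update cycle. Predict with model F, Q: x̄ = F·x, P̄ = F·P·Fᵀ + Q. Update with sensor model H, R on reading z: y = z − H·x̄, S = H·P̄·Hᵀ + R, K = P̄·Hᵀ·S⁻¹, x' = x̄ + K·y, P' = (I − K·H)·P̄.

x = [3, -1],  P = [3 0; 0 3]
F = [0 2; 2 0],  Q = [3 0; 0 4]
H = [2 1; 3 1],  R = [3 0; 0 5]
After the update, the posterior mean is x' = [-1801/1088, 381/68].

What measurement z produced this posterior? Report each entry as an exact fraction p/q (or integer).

z = [2, 1]

x̄ = F·x = [-2, 6]
P̄ = F·P·Fᵀ + Q = [15 0; 0 16]
S = H·P̄·Hᵀ + R = [79 106; 106 156]
K = P̄·Hᵀ·S⁻¹ = [-45/544 375/1088; 25/34 -27/68]
x' − x̄ = [375/1088, -27/68] = K·y
y = (KᵀK)⁻¹·Kᵀ·(x' − x̄) = [0, 1]
z = y + H·x̄ = [0, 1] + [2, 0] = [2, 1]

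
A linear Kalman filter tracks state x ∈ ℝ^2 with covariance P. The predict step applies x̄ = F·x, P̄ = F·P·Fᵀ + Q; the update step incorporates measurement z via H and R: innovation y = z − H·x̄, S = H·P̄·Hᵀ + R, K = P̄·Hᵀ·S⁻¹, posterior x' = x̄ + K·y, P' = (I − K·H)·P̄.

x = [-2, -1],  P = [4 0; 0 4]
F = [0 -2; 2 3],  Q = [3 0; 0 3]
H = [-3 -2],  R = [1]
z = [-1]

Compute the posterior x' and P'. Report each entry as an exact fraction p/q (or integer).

x̄ = F·x = [2, -7]
P̄ = F·P·Fᵀ + Q = [19 -24; -24 55]
y = z − H·x̄ = [-9]
S = H·P̄·Hᵀ + R = [104]
K = P̄·Hᵀ·S⁻¹ = [-9/104; -19/52]
x' = x̄ + K·y = [289/104, -193/52]
P' = (I − K·H)·P̄ = [1895/104 -1419/52; -1419/52 1069/26]

x' = [289/104, -193/52]
P' = [1895/104 -1419/52; -1419/52 1069/26]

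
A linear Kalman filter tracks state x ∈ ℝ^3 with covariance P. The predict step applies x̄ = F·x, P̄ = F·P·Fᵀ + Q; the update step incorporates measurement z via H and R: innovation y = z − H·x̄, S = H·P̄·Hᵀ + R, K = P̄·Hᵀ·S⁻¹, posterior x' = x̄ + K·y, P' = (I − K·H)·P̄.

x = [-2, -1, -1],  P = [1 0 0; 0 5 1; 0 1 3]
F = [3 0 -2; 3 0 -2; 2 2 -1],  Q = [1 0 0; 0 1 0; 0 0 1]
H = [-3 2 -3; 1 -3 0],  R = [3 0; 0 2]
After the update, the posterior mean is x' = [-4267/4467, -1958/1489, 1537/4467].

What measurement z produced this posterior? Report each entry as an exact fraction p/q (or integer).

x̄ = F·x = [-4, -4, -5]
P̄ = F·P·Fᵀ + Q = [22 21 8; 21 22 8; 8 8 24]
S = H·P̄·Hᵀ + R = [301 81; 81 96]
K = P̄·Hᵀ·S⁻¹ = [-429/7445 -8453/22335; -161/7445 -3354/7445; -2128/7445 1664/22335]
x' − x̄ = [13601/4467, 3998/1489, 23872/4467] = K·y
y = (KᵀK)⁻¹·Kᵀ·(x' − x̄) = [-20, -5]
z = y + H·x̄ = [-20, -5] + [19, 8] = [-1, 3]

z = [-1, 3]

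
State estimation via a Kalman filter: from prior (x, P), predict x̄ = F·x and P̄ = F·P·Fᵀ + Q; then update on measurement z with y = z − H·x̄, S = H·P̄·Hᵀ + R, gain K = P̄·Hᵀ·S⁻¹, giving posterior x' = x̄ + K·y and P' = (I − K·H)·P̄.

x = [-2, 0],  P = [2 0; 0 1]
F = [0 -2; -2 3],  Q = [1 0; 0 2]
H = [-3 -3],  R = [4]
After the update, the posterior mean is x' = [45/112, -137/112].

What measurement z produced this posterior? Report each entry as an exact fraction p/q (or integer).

x̄ = F·x = [0, 4]
P̄ = F·P·Fᵀ + Q = [5 -6; -6 19]
S = H·P̄·Hᵀ + R = [112]
K = P̄·Hᵀ·S⁻¹ = [3/112; -39/112]
x' − x̄ = [45/112, -585/112] = K·y
y = (KᵀK)⁻¹·Kᵀ·(x' − x̄) = [15]
z = y + H·x̄ = [15] + [-12] = [3]

z = [3]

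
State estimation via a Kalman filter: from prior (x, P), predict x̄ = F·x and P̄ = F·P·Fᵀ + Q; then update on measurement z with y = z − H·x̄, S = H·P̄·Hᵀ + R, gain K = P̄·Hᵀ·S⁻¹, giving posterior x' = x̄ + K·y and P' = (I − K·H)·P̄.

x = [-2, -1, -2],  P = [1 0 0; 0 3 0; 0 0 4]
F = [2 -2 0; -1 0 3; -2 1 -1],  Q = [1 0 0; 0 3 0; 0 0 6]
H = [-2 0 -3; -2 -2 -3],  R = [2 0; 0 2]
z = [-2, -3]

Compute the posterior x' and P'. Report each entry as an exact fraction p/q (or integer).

x̄ = F·x = [-2, -4, 5]
P̄ = F·P·Fᵀ + Q = [17 -2 -10; -2 40 -10; -10 -10 17]
y = z − H·x̄ = [9, 0]
S = H·P̄·Hᵀ + R = [103 33; 33 127]
K = P̄·Hᵀ·S⁻¹ = [-127/2998 33/2998; 1459/2998 -1465/2998; -1787/5996 -55/5996]
x' = x̄ + K·y = [-7139/2998, 1139/2998, 13897/5996]
P' = (I − K·H)·P̄ = [25229/1499 -80/1499 -16777/1499; -80/1499 1462/1499 -433/1499; -16777/1499 -433/1499 22965/2998]

x' = [-7139/2998, 1139/2998, 13897/5996]
P' = [25229/1499 -80/1499 -16777/1499; -80/1499 1462/1499 -433/1499; -16777/1499 -433/1499 22965/2998]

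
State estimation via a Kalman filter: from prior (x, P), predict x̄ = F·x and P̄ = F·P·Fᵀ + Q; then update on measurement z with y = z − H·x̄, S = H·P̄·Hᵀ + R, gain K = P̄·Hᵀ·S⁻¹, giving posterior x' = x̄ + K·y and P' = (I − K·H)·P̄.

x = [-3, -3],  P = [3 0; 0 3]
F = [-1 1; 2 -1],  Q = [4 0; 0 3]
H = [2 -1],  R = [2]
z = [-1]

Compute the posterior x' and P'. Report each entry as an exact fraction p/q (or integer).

x̄ = F·x = [0, -3]
P̄ = F·P·Fᵀ + Q = [10 -9; -9 18]
y = z − H·x̄ = [-4]
S = H·P̄·Hᵀ + R = [96]
K = P̄·Hᵀ·S⁻¹ = [29/96; -3/8]
x' = x̄ + K·y = [-29/24, -3/2]
P' = (I − K·H)·P̄ = [119/96 15/8; 15/8 9/2]

x' = [-29/24, -3/2]
P' = [119/96 15/8; 15/8 9/2]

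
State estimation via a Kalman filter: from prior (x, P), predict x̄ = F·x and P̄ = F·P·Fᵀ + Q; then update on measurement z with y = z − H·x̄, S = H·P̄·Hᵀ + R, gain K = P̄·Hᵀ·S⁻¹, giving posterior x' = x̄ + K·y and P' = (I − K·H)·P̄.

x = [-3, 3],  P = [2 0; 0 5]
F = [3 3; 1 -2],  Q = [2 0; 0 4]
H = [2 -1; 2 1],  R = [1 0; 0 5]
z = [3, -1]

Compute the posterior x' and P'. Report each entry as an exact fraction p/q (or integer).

x' = [5140/19929, -7507/2847]
P' = [7009/19929 1256/2847; 1256/2847 3838/2847]

x̄ = F·x = [0, -9]
P̄ = F·P·Fᵀ + Q = [65 -24; -24 26]
y = z − H·x̄ = [-6, 8]
S = H·P̄·Hᵀ + R = [383 234; 234 195]
K = P̄·Hᵀ·S⁻¹ = [134/511 4562/19929; -34/73 1270/2847]
x' = x̄ + K·y = [5140/19929, -7507/2847]
P' = (I − K·H)·P̄ = [7009/19929 1256/2847; 1256/2847 3838/2847]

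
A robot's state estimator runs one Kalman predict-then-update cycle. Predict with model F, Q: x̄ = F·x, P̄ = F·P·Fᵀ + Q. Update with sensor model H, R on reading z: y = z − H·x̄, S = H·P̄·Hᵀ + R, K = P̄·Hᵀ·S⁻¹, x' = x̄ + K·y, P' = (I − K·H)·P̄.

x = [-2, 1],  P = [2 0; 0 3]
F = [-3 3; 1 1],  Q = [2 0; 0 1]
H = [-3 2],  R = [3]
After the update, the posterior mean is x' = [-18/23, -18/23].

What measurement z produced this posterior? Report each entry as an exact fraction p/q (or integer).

z = [1]

x̄ = F·x = [9, -1]
P̄ = F·P·Fᵀ + Q = [47 3; 3 6]
S = H·P̄·Hᵀ + R = [414]
K = P̄·Hᵀ·S⁻¹ = [-15/46; 1/138]
x' − x̄ = [-225/23, 5/23] = K·y
y = (KᵀK)⁻¹·Kᵀ·(x' − x̄) = [30]
z = y + H·x̄ = [30] + [-29] = [1]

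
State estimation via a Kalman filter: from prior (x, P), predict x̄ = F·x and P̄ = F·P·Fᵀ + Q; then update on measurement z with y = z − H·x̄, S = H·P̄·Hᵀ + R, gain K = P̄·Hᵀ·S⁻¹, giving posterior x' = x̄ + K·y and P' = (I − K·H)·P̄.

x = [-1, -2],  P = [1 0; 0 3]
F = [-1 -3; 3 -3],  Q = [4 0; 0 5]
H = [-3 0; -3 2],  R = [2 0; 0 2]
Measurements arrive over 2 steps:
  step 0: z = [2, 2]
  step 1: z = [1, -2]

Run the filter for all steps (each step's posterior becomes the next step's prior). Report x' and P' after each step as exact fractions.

step 0: x̄ = F·x = [7, 3]
step 0: P̄ = F·P·Fᵀ + Q = [32 24; 24 41]
step 0: y = z − H·x̄ = [23, 17]
step 0: S = H·P̄·Hᵀ + R = [290 144; 144 166]
step 0: K = P̄·Hᵀ·S⁻¹ = [-2256/6851 -24/6851; -108/221 107/221]
step 0: x' = x̄ + K·y = [-4339/6851, -2/221]
step 0: P' = (I − K·H)·P̄ = [1504/6851 72/221; 72/221 215/221]
step 1: x̄ = F·x = [4525/6851, -987/527]
step 1: P̄ = F·P·Fᵀ + Q = [102285/6851 3237/527; 3237/527 5200/527]
step 1: y = z − H·x̄ = [20426/6851, 25535/6851]
step 1: S = H·P̄·Hᵀ + R = [934267/6851 668079/6851; 668079/6851 699695/6851]
step 1: K = P̄·Hᵀ·S⁻¹ = [-4811589/15134462 -222693/15134462; -3441672/7567231 3383029/7567231]
step 1: x' = x̄ + K·y = [-5179469/15134462, -11824418/7567231]
step 1: P' = (I − K·H)·P̄ = [1603863/7567231 2294448/7567231; 2294448/7567231 6824701/7567231]

step 0: x' = [-4339/6851, -2/221], P' = [1504/6851 72/221; 72/221 215/221]
step 1: x' = [-5179469/15134462, -11824418/7567231], P' = [1603863/7567231 2294448/7567231; 2294448/7567231 6824701/7567231]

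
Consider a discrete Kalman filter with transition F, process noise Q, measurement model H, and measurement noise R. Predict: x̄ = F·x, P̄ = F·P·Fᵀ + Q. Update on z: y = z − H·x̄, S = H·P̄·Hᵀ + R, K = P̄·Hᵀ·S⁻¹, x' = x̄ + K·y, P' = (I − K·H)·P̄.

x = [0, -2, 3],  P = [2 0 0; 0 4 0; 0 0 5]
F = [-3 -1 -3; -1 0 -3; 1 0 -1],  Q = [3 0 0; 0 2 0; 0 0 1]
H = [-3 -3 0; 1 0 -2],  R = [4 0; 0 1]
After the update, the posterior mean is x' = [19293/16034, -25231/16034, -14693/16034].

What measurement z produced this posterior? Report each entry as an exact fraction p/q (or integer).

x̄ = F·x = [-7, -9, -3]
P̄ = F·P·Fᵀ + Q = [70 51 9; 51 49 13; 9 13 8]
S = H·P̄·Hᵀ + R = [1993 -231; -231 67]
K = P̄·Hᵀ·S⁻¹ = [-12309/80170 19783/80170; -2865/16034 -3895/16034; -6039/80170 -29197/80170]
x' − x̄ = [131531/16034, 119075/16034, 33409/16034] = K·y
y = (KᵀK)⁻¹·Kᵀ·(x' − x̄) = [-47, 4]
z = y + H·x̄ = [-47, 4] + [48, -1] = [1, 3]

z = [1, 3]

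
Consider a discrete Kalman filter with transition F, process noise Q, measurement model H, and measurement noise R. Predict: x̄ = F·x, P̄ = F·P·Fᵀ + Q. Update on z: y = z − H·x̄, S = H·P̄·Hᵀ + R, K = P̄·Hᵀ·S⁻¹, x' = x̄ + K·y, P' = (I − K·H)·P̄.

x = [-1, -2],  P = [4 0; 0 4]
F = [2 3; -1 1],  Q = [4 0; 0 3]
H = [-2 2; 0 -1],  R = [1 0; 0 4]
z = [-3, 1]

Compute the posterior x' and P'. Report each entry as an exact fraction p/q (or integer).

x̄ = F·x = [-8, -1]
P̄ = F·P·Fᵀ + Q = [56 4; 4 11]
y = z − H·x̄ = [-17, 0]
S = H·P̄·Hᵀ + R = [237 -14; -14 15]
K = P̄·Hᵀ·S⁻¹ = [-1616/3359 -2404/3359; 56/3359 -2411/3359]
x' = x̄ + K·y = [600/3359, -4311/3359]
P' = (I − K·H)·P̄ = [10424/3359 9616/3359; 9616/3359 9644/3359]

x' = [600/3359, -4311/3359]
P' = [10424/3359 9616/3359; 9616/3359 9644/3359]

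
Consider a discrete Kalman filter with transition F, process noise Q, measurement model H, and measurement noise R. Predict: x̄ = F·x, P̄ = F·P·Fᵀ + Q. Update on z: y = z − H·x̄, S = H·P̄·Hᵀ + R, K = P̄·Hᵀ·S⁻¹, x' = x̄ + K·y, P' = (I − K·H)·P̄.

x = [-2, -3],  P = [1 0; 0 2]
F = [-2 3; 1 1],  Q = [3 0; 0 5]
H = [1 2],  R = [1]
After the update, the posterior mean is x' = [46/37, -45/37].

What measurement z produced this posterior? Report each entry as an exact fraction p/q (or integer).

x̄ = F·x = [-5, -5]
P̄ = F·P·Fᵀ + Q = [25 4; 4 8]
S = H·P̄·Hᵀ + R = [74]
K = P̄·Hᵀ·S⁻¹ = [33/74; 10/37]
x' − x̄ = [231/37, 140/37] = K·y
y = (KᵀK)⁻¹·Kᵀ·(x' − x̄) = [14]
z = y + H·x̄ = [14] + [-15] = [-1]

z = [-1]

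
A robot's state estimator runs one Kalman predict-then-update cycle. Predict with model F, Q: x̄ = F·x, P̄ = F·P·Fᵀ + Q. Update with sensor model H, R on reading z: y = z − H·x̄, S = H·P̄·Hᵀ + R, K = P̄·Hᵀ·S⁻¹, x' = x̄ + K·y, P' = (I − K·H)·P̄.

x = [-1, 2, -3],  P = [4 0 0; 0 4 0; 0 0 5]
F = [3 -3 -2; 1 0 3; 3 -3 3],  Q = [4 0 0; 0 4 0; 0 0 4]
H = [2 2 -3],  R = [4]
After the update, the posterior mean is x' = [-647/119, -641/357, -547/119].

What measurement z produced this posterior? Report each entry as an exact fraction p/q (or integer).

z = [-1]

x̄ = F·x = [-3, -10, -18]
P̄ = F·P·Fᵀ + Q = [96 -18 42; -18 53 57; 42 57 121]
S = H·P̄·Hᵀ + R = [357]
K = P̄·Hᵀ·S⁻¹ = [10/119; -101/357; -55/119]
x' − x̄ = [-290/119, 2929/357, 1595/119] = K·y
y = (KᵀK)⁻¹·Kᵀ·(x' − x̄) = [-29]
z = y + H·x̄ = [-29] + [28] = [-1]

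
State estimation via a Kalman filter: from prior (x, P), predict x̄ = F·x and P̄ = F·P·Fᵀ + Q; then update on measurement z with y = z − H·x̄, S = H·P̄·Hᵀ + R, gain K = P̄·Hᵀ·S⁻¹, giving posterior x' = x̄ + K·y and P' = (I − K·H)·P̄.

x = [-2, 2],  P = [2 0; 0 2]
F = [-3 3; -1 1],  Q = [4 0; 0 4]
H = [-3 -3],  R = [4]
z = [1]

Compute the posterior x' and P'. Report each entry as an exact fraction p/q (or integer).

x' = [45/163, -83/163]
P' = [436/163 -384/163; -384/163 404/163]

x̄ = F·x = [12, 4]
P̄ = F·P·Fᵀ + Q = [40 12; 12 8]
y = z − H·x̄ = [49]
S = H·P̄·Hᵀ + R = [652]
K = P̄·Hᵀ·S⁻¹ = [-39/163; -15/163]
x' = x̄ + K·y = [45/163, -83/163]
P' = (I − K·H)·P̄ = [436/163 -384/163; -384/163 404/163]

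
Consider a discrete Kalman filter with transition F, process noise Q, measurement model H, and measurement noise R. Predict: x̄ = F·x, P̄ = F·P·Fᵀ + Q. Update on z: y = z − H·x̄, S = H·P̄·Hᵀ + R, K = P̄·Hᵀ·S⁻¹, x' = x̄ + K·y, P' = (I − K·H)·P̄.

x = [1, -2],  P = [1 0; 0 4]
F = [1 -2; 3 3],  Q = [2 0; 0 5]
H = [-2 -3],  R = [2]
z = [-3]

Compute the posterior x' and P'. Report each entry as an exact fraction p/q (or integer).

x̄ = F·x = [5, -3]
P̄ = F·P·Fᵀ + Q = [19 -21; -21 50]
y = z − H·x̄ = [-2]
S = H·P̄·Hᵀ + R = [276]
K = P̄·Hᵀ·S⁻¹ = [25/276; -9/23]
x' = x̄ + K·y = [665/138, -51/23]
P' = (I − K·H)·P̄ = [4619/276 -258/23; -258/23 178/23]

x' = [665/138, -51/23]
P' = [4619/276 -258/23; -258/23 178/23]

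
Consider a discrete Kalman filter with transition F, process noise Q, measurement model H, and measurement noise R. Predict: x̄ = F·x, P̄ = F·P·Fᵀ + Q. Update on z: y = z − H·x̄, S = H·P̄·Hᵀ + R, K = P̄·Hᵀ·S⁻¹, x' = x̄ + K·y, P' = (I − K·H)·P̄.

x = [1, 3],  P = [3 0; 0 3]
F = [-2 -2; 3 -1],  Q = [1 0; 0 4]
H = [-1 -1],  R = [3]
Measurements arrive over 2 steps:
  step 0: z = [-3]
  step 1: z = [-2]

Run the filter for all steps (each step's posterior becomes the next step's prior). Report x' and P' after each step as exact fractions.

step 0: x' = [-161/38, 121/19], P' = [781/38 -371/19; -371/19 404/19]
step 1: x' = [-45585/12809, 68314/12809], P' = [151047/12809 -149979/12809; -149979/12809 186996/12809]

step 0: x̄ = F·x = [-8, 0]
step 0: P̄ = F·P·Fᵀ + Q = [25 -12; -12 34]
step 0: y = z − H·x̄ = [-11]
step 0: S = H·P̄·Hᵀ + R = [38]
step 0: K = P̄·Hᵀ·S⁻¹ = [-13/38; -11/19]
step 0: x' = x̄ + K·y = [-161/38, 121/19]
step 0: P' = (I − K·H)·P̄ = [781/38 -371/19; -371/19 404/19]
step 1: x̄ = F·x = [-81/19, -725/38]
step 1: P̄ = F·P·Fᵀ + Q = [229/19 -51/19; -51/19 12441/38]
step 1: y = z − H·x̄ = [-963/38]
step 1: S = H·P̄·Hᵀ + R = [12809/38]
step 1: K = P̄·Hᵀ·S⁻¹ = [-356/12809; -12339/12809]
step 1: x' = x̄ + K·y = [-45585/12809, 68314/12809]
step 1: P' = (I − K·H)·P̄ = [151047/12809 -149979/12809; -149979/12809 186996/12809]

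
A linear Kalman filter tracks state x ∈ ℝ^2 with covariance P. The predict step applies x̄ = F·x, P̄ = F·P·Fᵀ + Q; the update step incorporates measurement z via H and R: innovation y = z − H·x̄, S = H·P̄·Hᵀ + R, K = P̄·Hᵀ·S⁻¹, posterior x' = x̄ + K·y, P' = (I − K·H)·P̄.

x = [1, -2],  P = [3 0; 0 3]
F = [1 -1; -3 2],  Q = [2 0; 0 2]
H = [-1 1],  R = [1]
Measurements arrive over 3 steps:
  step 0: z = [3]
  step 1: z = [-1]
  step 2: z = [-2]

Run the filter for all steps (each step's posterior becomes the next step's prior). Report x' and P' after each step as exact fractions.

step 0: x' = [-59/80, 21/10], P' = [111/80 11/10; 11/10 9/5]
step 1: x' = [223/680, -47/680], P' = [929/680 719/680; 719/680 1149/680]
step 2: x' = [4123/7566, -3597/2522], P' = [30935/22698 7985/7566; 7985/7566 4257/2522]

step 0: x̄ = F·x = [3, -7]
step 0: P̄ = F·P·Fᵀ + Q = [8 -15; -15 41]
step 0: y = z − H·x̄ = [13]
step 0: S = H·P̄·Hᵀ + R = [80]
step 0: K = P̄·Hᵀ·S⁻¹ = [-23/80; 7/10]
step 0: x' = x̄ + K·y = [-59/80, 21/10]
step 0: P' = (I − K·H)·P̄ = [111/80 11/10; 11/10 9/5]
step 1: x̄ = F·x = [-227/80, 513/80]
step 1: P̄ = F·P·Fᵀ + Q = [239/80 -181/80; -181/80 679/80]
step 1: y = z − H·x̄ = [-41/4]
step 1: S = H·P̄·Hᵀ + R = [17]
step 1: K = P̄·Hᵀ·S⁻¹ = [-21/68; 43/68]
step 1: x' = x̄ + K·y = [223/680, -47/680]
step 1: P' = (I − K·H)·P̄ = [929/680 719/680; 719/680 1149/680]
step 2: x̄ = F·x = [27/68, -763/680]
step 2: P̄ = F·P·Fᵀ + Q = [50/17 -149/68; -149/68 5689/680]
step 2: y = z − H·x̄ = [-327/680]
step 2: S = H·P̄·Hᵀ + R = [11349/680]
step 2: K = P̄·Hᵀ·S⁻¹ = [-3490/11349; 2393/3783]
step 2: x' = x̄ + K·y = [4123/7566, -3597/2522]
step 2: P' = (I − K·H)·P̄ = [30935/22698 7985/7566; 7985/7566 4257/2522]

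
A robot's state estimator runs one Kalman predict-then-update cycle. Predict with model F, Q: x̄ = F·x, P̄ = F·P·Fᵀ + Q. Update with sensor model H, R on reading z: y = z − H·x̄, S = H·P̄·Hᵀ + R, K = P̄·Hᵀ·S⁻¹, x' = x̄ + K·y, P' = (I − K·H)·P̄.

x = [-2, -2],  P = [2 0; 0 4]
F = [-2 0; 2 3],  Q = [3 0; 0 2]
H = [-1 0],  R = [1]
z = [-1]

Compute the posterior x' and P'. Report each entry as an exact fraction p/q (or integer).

x̄ = F·x = [4, -10]
P̄ = F·P·Fᵀ + Q = [11 -8; -8 46]
y = z − H·x̄ = [3]
S = H·P̄·Hᵀ + R = [12]
K = P̄·Hᵀ·S⁻¹ = [-11/12; 2/3]
x' = x̄ + K·y = [5/4, -8]
P' = (I − K·H)·P̄ = [11/12 -2/3; -2/3 122/3]

x' = [5/4, -8]
P' = [11/12 -2/3; -2/3 122/3]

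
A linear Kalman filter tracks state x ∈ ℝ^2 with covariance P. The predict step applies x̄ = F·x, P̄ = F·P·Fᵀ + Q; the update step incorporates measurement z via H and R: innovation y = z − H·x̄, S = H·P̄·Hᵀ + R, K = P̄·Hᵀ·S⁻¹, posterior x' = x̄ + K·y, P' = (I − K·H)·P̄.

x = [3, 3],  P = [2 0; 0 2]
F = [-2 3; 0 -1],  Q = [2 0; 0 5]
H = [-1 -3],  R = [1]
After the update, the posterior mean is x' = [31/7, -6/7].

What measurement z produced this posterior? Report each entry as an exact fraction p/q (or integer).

z = [-2]

x̄ = F·x = [3, -3]
P̄ = F·P·Fᵀ + Q = [28 -6; -6 7]
S = H·P̄·Hᵀ + R = [56]
K = P̄·Hᵀ·S⁻¹ = [-5/28; -15/56]
x' − x̄ = [10/7, 15/7] = K·y
y = (KᵀK)⁻¹·Kᵀ·(x' − x̄) = [-8]
z = y + H·x̄ = [-8] + [6] = [-2]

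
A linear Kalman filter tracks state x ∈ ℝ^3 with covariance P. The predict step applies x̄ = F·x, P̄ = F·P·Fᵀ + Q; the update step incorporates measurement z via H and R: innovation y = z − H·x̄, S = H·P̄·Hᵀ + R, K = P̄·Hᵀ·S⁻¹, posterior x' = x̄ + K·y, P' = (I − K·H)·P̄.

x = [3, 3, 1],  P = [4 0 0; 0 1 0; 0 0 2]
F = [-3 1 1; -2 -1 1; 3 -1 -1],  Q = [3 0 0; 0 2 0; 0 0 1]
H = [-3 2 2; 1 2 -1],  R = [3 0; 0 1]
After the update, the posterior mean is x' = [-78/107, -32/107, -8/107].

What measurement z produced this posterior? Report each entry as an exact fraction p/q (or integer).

x̄ = F·x = [-5, -8, 5]
P̄ = F·P·Fᵀ + Q = [42 25 -39; 25 21 -25; -39 -25 40]
S = H·P̄·Hᵀ + R = [593 -467; -467 445]
K = P̄·Hᵀ·S⁻¹ = [-7353/45796 5765/45796; 6029/45796 15795/45796; 1293/11449 -1962/11449]
x' − x̄ = [457/107, 824/107, -543/107] = K·y
y = (KᵀK)⁻¹·Kᵀ·(x' − x̄) = [-7, 25]
z = y + H·x̄ = [-7, 25] + [9, -26] = [2, -1]

z = [2, -1]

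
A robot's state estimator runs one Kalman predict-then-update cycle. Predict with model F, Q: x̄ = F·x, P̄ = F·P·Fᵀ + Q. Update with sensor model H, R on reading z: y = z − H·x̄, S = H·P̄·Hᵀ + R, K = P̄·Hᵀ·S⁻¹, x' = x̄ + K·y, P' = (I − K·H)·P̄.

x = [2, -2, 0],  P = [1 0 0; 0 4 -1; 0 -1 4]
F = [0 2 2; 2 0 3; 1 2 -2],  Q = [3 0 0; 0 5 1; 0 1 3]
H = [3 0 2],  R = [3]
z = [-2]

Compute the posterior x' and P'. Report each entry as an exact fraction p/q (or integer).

x' = [-277/211, 4, 194/211]
P' = [4833/422 18 -3564/211; 18 45 -27; -3564/211 -27 5412/211]

x̄ = F·x = [-4, 4, -2]
P̄ = F·P·Fᵀ + Q = [27 18 0; 18 45 -27; 0 -27 44]
y = z − H·x̄ = [14]
S = H·P̄·Hᵀ + R = [422]
K = P̄·Hᵀ·S⁻¹ = [81/422; 0; 44/211]
x' = x̄ + K·y = [-277/211, 4, 194/211]
P' = (I − K·H)·P̄ = [4833/422 18 -3564/211; 18 45 -27; -3564/211 -27 5412/211]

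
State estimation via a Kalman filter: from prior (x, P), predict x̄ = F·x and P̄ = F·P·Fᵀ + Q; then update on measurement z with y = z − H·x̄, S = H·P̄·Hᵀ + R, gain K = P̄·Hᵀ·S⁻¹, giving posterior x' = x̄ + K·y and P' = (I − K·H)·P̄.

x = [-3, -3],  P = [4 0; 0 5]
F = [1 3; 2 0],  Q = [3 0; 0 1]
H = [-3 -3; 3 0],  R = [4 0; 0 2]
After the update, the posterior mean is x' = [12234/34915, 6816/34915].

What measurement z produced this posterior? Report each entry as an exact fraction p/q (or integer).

z = [-2, 1]

x̄ = F·x = [-12, -6]
P̄ = F·P·Fᵀ + Q = [52 8; 8 17]
S = H·P̄·Hᵀ + R = [769 -540; -540 470]
K = P̄·Hᵀ·S⁻¹ = [-36/6983 11382/34915; -2229/6983 -11022/34915]
x' − x̄ = [431214/34915, 216306/34915] = K·y
y = (KᵀK)⁻¹·Kᵀ·(x' − x̄) = [-56, 37]
z = y + H·x̄ = [-56, 37] + [54, -36] = [-2, 1]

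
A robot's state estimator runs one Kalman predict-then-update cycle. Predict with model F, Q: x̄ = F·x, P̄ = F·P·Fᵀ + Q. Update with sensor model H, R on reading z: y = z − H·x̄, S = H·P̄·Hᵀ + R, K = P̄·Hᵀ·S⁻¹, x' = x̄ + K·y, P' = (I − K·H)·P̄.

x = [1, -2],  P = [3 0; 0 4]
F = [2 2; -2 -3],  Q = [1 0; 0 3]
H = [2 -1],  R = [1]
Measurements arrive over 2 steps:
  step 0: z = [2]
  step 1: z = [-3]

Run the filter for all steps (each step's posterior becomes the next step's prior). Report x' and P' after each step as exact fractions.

step 0: x̄ = F·x = [-2, 4]
step 0: P̄ = F·P·Fᵀ + Q = [29 -36; -36 51]
step 0: y = z − H·x̄ = [10]
step 0: S = H·P̄·Hᵀ + R = [312]
step 0: K = P̄·Hᵀ·S⁻¹ = [47/156; -41/104]
step 0: x' = x̄ + K·y = [79/78, 3/52]
step 0: P' = (I − K·H)·P̄ = [53/78 55/52; 55/52 261/104]
step 1: x̄ = F·x = [167/78, -343/156]
step 1: P̄ = F·P·Fᵀ + Q = [1733/78 -4423/156; -4423/156 12791/312]
step 1: y = z − H·x̄ = [-493/52]
step 1: S = H·P̄·Hᵀ + R = [25405/104]
step 1: K = P̄·Hᵀ·S⁻¹ = [1514/5081; -10161/25405]
step 1: x' = x̄ + K·y = [-10426/15243, 121427/76215]
step 1: P' = (I − K·H)·P̄ = [8063/15243 11584/15243; 11584/15243 146323/76215]

step 0: x' = [79/78, 3/52], P' = [53/78 55/52; 55/52 261/104]
step 1: x' = [-10426/15243, 121427/76215], P' = [8063/15243 11584/15243; 11584/15243 146323/76215]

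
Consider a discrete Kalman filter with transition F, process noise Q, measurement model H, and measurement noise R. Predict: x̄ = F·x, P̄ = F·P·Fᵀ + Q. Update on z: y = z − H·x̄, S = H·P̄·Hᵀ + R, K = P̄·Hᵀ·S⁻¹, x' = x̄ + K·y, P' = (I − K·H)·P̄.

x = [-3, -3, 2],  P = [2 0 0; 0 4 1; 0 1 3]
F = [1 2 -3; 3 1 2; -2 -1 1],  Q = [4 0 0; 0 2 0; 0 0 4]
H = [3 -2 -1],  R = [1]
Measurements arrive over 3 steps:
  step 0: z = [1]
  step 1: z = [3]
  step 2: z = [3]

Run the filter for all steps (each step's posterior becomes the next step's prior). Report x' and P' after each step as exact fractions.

step 0: x̄ = F·x = [-15, -8, 11]
step 0: P̄ = F·P·Fᵀ + Q = [37 -3 -16; -3 40 -11; -16 -11 17]
step 0: y = z − H·x̄ = [41]
step 0: S = H·P̄·Hᵀ + R = [599]
step 0: K = P̄·Hᵀ·S⁻¹ = [133/599; -78/599; -43/599]
step 0: x' = x̄ + K·y = [-3532/599, -7990/599, 4826/599]
step 0: P' = (I − K·H)·P̄ = [4474/599 8577/599 -3865/599; 8577/599 17876/599 -9943/599; -3865/599 -9943/599 8334/599]
step 1: x̄ = F·x = [-33990/599, -8934/599, 19880/599]
step 1: P̄ = F·P·Fᵀ + Q = [330194/599 76321/599 -189357/599; 76321/599 57986/599 -57129/599; -189357/599 -57129/599 116156/599]
step 1: y = z − H·x̄ = [105779/599]
step 1: S = H·P̄·Hᵀ + R = [3312219/599]
step 1: K = P̄·Hᵀ·S⁻¹ = [1027297/3312219; 170120/3312219; -569969/3312219]
step 1: x' = x̄ + K·y = [-6537353/3312219, -19359334/3312219, 9275731/3312219]
step 1: P' = (I − K·H)·P̄ = [63999523/3312219 130263941/3312219 -69556610/3312219; 130263941/3312219 272323066/3312219 -154024429/3312219; -69556610/3312219 -154024429/3312219 99948997/3312219]
step 2: x̄ = F·x = [-73083214/3312219, -20419931/3312219, 13903257/1104073]
step 2: P̄ = F·P·Fᵀ + Q = [4852770208/3312219 1381670147/3312219 -960276763/1104073; 1381670147/3312219 585545809/3312219 -294720292/1104073; -960276763/1104073 -294720292/1104073 582950031/1104073]
step 2: y = z − H·x̄ = [230056208/3312219]
step 2: S = H·P̄·Hᵀ + R = [44937573886/3312219]
step 2: K = P̄·Hᵀ·S⁻¹ = [14675800619/44937573886; 3858079699/44937573886; -4311509604/22468786943]
step 2: x' = x̄ + K·y = [13899550546/22468786943, -4535776823/22468786943, -16521127441/22468786943]
step 2: P' = (I − K·H)·P̄ = [812928120133/44937573886 1651006736619/44937573886 -438952456729/22468786943; 1651006736619/44937573886 3450324115567/44937573886 -975743050488/22468786943; -438952456729/22468786943 -975743050488/22468786943 638940240393/22468786943]

step 0: x' = [-3532/599, -7990/599, 4826/599], P' = [4474/599 8577/599 -3865/599; 8577/599 17876/599 -9943/599; -3865/599 -9943/599 8334/599]
step 1: x' = [-6537353/3312219, -19359334/3312219, 9275731/3312219], P' = [63999523/3312219 130263941/3312219 -69556610/3312219; 130263941/3312219 272323066/3312219 -154024429/3312219; -69556610/3312219 -154024429/3312219 99948997/3312219]
step 2: x' = [13899550546/22468786943, -4535776823/22468786943, -16521127441/22468786943], P' = [812928120133/44937573886 1651006736619/44937573886 -438952456729/22468786943; 1651006736619/44937573886 3450324115567/44937573886 -975743050488/22468786943; -438952456729/22468786943 -975743050488/22468786943 638940240393/22468786943]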